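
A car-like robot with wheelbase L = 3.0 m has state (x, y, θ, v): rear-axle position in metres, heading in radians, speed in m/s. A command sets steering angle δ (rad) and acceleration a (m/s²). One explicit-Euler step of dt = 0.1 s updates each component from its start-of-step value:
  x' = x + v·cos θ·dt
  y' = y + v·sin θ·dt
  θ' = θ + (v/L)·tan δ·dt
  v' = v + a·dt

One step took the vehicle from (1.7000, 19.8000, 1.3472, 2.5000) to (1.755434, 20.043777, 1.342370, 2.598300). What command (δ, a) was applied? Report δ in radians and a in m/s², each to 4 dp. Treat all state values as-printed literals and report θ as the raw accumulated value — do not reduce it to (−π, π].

δ = -0.0579, a = 0.9830

a = (v'−v)/dt = (0.098300)/0.1 = 0.9830
Δθ = θ'−θ = -0.004830;  (v·dt/L) = 2.5000·0.1/3.0 = 0.083333
tan δ = Δθ·L/(v·dt) = -0.057960  →  δ = -0.0579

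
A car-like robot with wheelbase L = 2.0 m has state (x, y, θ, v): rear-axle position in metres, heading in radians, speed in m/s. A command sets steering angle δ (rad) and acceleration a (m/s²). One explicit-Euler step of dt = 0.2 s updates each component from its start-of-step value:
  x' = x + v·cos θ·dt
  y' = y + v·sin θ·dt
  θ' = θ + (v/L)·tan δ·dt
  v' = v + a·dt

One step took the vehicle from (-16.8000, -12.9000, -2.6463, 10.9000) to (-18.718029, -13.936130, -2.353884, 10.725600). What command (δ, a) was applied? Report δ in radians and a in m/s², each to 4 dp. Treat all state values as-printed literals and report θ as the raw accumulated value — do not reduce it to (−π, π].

a = (v'−v)/dt = (-0.174400)/0.2 = -0.8720
Δθ = θ'−θ = 0.292416;  (v·dt/L) = 10.9000·0.2/2.0 = 1.090000
tan δ = Δθ·L/(v·dt) = 0.268272  →  δ = 0.2621

δ = 0.2621, a = -0.8720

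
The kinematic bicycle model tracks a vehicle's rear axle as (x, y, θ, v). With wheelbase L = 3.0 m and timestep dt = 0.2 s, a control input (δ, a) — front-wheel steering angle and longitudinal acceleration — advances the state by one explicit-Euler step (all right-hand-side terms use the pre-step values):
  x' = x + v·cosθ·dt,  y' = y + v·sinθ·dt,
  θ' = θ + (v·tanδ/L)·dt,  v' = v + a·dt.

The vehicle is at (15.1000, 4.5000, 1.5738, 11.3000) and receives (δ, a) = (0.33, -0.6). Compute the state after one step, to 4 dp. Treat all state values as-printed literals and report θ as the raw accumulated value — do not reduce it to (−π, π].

(15.0932, 6.7600, 1.8318, 11.1800)

x' = 15.1000 + 11.3000·cos(1.5738)·0.2 = 15.0932
y' = 4.5000 + 11.3000·sin(1.5738)·0.2 = 6.7600
θ' = 1.5738 + (11.3000/3.0)·tan(0.33)·0.2 = 1.8318
v' = 11.3000 − 0.6000·0.2 = 11.1800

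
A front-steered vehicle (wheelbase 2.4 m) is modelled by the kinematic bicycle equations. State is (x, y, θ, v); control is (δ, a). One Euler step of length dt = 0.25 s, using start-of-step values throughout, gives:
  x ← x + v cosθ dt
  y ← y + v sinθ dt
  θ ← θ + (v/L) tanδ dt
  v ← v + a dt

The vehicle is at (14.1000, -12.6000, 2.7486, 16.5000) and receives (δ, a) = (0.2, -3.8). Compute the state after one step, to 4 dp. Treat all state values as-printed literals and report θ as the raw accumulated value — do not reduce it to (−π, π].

(10.2895, -11.0203, 3.0970, 15.5500)

x' = 14.1000 + 16.5000·cos(2.7486)·0.25 = 10.2895
y' = -12.6000 + 16.5000·sin(2.7486)·0.25 = -11.0203
θ' = 2.7486 + (16.5000/2.4)·tan(0.2)·0.25 = 3.0970
v' = 16.5000 − 3.8000·0.25 = 15.5500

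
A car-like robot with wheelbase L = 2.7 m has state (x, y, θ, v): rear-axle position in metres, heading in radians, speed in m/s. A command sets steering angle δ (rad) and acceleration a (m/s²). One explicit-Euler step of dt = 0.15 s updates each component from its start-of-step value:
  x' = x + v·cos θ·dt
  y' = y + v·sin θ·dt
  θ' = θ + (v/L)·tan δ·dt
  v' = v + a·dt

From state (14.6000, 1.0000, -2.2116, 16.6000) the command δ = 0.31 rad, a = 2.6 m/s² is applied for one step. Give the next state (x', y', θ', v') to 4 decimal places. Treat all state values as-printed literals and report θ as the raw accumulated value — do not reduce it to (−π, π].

x' = 14.6000 + 16.6000·cos(-2.2116)·0.15 = 13.1114
y' = 1.0000 + 16.6000·sin(-2.2116)·0.15 = -0.9960
θ' = -2.2116 + (16.6000/2.7)·tan(0.31)·0.15 = -1.9162
v' = 16.6000 + 2.6000·0.15 = 16.9900

(13.1114, -0.9960, -1.9162, 16.9900)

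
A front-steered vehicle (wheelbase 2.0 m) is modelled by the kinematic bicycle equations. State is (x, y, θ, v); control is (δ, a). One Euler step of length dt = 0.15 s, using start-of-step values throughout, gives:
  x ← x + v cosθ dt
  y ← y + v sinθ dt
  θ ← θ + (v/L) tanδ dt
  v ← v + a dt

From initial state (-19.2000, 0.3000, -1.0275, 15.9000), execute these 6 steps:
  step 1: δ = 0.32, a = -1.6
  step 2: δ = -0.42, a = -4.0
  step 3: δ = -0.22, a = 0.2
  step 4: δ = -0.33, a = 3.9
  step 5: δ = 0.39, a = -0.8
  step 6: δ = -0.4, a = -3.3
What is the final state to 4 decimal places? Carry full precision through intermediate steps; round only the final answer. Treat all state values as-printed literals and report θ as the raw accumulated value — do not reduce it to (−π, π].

(-14.7342, -11.9801, -1.8070, 15.0600)

after step 1 (δ=0.32, a=-1.6): (-17.967049, -1.741582, -0.632318, 15.660000)
after step 2 (δ=-0.42, a=-4.0): (-16.072206, -3.129879, -1.156818, 15.060000)
after step 3 (δ=-0.22, a=0.2): (-15.163511, -5.198056, -1.409396, 15.090000)
after step 4 (δ=-0.33, a=3.9): (-14.799765, -7.432138, -1.797048, 15.675000)
after step 5 (δ=0.39, a=-0.8): (-15.327213, -9.723464, -1.313802, 15.555000)
after step 6 (δ=-0.4, a=-3.3): (-14.734159, -11.980086, -1.807043, 15.060000)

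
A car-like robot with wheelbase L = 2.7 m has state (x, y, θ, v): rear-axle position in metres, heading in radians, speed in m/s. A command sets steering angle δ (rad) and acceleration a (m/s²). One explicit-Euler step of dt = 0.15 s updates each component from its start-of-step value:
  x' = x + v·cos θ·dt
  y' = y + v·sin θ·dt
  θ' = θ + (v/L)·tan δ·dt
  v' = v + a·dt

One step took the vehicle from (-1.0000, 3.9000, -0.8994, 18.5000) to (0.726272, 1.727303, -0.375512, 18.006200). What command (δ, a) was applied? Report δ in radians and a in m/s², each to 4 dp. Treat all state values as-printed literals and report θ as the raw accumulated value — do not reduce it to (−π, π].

a = (v'−v)/dt = (-0.493800)/0.15 = -3.2920
Δθ = θ'−θ = 0.523888;  (v·dt/L) = 18.5000·0.15/2.7 = 1.027778
tan δ = Δθ·L/(v·dt) = 0.509729  →  δ = 0.4714

δ = 0.4714, a = -3.2920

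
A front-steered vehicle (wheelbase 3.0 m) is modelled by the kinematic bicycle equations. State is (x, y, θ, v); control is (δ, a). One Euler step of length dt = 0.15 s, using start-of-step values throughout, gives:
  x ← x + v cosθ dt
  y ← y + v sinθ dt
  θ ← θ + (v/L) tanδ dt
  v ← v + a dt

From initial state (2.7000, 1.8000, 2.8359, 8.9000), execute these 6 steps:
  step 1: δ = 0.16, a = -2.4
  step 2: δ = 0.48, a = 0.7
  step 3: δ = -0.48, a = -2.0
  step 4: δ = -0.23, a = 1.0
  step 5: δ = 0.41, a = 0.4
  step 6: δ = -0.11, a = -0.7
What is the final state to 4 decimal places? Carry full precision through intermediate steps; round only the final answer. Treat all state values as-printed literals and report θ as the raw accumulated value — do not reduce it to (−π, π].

(-4.8054, 3.4166, 2.9447, 8.4500)

after step 1 (δ=0.16, a=-2.4): (1.426892, 2.201773, 2.907714, 8.540000)
after step 2 (δ=0.48, a=0.7): (0.180768, 2.498648, 3.130015, 8.645000)
after step 3 (δ=-0.48, a=-2.0): (-1.115895, 2.513662, 2.904981, 8.345000)
after step 4 (δ=-0.23, a=1.0): (-2.332769, 2.807085, 2.807284, 8.495000)
after step 5 (δ=0.41, a=0.4): (-3.536473, 3.225186, 2.991894, 8.555000)
after step 6 (δ=-0.11, a=-0.7): (-4.805371, 3.416571, 2.944651, 8.450000)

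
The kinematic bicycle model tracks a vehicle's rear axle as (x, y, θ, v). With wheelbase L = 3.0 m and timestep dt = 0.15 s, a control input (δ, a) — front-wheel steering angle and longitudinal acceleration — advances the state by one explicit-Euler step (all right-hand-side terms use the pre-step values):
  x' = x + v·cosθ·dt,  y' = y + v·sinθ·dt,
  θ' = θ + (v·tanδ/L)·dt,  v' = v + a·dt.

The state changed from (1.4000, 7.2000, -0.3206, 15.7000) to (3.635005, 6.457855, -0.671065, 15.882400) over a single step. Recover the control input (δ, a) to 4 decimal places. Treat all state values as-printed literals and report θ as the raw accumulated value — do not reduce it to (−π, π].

δ = -0.4199, a = 1.2160

a = (v'−v)/dt = (0.182400)/0.15 = 1.2160
Δθ = θ'−θ = -0.350465;  (v·dt/L) = 15.7000·0.15/3.0 = 0.785000
tan δ = Δθ·L/(v·dt) = -0.446452  →  δ = -0.4199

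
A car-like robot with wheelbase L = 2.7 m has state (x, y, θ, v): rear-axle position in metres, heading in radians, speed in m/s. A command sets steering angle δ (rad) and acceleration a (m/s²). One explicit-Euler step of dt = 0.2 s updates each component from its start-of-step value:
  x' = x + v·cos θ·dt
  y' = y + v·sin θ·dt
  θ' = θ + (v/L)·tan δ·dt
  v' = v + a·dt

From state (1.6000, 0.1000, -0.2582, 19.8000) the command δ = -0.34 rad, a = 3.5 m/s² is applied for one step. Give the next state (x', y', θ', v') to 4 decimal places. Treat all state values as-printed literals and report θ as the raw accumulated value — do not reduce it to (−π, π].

(5.4287, -0.9111, -0.7770, 20.5000)

x' = 1.6000 + 19.8000·cos(-0.2582)·0.2 = 5.4287
y' = 0.1000 + 19.8000·sin(-0.2582)·0.2 = -0.9111
θ' = -0.2582 + (19.8000/2.7)·tan(-0.34)·0.2 = -0.7770
v' = 19.8000 + 3.5000·0.2 = 20.5000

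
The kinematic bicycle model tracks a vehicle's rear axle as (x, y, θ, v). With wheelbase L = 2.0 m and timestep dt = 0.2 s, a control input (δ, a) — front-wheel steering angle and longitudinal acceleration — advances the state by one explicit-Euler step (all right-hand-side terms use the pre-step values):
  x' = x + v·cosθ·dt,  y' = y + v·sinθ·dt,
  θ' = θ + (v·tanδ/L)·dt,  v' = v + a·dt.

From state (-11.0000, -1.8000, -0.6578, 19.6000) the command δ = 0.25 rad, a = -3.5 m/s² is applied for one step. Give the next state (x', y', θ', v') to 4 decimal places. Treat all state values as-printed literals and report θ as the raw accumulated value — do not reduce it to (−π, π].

x' = -11.0000 + 19.6000·cos(-0.6578)·0.2 = -7.8980
y' = -1.8000 + 19.6000·sin(-0.6578)·0.2 = -4.1966
θ' = -0.6578 + (19.6000/2.0)·tan(0.25)·0.2 = -0.1573
v' = 19.6000 − 3.5000·0.2 = 18.9000

(-7.8980, -4.1966, -0.1573, 18.9000)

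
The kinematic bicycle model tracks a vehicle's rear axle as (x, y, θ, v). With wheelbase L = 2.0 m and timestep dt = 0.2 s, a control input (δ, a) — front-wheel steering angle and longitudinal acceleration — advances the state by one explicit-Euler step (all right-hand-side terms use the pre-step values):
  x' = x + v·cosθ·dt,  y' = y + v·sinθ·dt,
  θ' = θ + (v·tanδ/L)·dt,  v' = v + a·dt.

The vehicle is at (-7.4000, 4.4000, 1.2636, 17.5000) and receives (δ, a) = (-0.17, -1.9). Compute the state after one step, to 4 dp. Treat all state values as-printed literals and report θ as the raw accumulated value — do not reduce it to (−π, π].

(-6.3416, 7.7361, 0.9632, 17.1200)

x' = -7.4000 + 17.5000·cos(1.2636)·0.2 = -6.3416
y' = 4.4000 + 17.5000·sin(1.2636)·0.2 = 7.7361
θ' = 1.2636 + (17.5000/2.0)·tan(-0.17)·0.2 = 0.9632
v' = 17.5000 − 1.9000·0.2 = 17.1200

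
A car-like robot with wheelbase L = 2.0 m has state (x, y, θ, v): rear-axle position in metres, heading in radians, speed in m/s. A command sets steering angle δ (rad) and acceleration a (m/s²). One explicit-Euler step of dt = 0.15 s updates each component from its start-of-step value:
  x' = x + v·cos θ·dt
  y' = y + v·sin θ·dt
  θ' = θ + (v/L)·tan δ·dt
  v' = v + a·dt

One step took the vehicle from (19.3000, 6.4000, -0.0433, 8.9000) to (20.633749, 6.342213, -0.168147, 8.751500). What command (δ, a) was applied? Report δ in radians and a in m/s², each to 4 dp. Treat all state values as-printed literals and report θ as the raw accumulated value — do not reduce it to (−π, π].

a = (v'−v)/dt = (-0.148500)/0.15 = -0.9900
Δθ = θ'−θ = -0.124847;  (v·dt/L) = 8.9000·0.15/2.0 = 0.667500
tan δ = Δθ·L/(v·dt) = -0.187037  →  δ = -0.1849

δ = -0.1849, a = -0.9900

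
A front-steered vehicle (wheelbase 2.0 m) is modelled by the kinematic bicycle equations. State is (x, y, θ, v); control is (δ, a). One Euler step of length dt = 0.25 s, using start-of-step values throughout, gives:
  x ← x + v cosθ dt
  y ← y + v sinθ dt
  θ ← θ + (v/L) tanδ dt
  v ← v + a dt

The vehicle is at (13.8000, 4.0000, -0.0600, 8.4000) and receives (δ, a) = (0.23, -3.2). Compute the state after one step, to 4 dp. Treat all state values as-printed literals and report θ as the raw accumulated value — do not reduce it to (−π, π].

(15.8962, 3.8741, 0.1859, 7.6000)

x' = 13.8000 + 8.4000·cos(-0.0600)·0.25 = 15.8962
y' = 4.0000 + 8.4000·sin(-0.0600)·0.25 = 3.8741
θ' = -0.0600 + (8.4000/2.0)·tan(0.23)·0.25 = 0.1859
v' = 8.4000 − 3.2000·0.25 = 7.6000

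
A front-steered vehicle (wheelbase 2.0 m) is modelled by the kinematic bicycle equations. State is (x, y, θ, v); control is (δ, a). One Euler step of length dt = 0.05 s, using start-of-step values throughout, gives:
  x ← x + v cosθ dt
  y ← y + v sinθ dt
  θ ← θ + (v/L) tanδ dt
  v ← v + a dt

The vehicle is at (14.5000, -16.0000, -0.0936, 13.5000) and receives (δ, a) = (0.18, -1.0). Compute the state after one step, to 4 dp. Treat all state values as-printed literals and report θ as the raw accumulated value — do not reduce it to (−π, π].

x' = 14.5000 + 13.5000·cos(-0.0936)·0.05 = 15.1720
y' = -16.0000 + 13.5000·sin(-0.0936)·0.05 = -16.0631
θ' = -0.0936 + (13.5000/2.0)·tan(0.18)·0.05 = -0.0322
v' = 13.5000 − 1.0000·0.05 = 13.4500

(15.1720, -16.0631, -0.0322, 13.4500)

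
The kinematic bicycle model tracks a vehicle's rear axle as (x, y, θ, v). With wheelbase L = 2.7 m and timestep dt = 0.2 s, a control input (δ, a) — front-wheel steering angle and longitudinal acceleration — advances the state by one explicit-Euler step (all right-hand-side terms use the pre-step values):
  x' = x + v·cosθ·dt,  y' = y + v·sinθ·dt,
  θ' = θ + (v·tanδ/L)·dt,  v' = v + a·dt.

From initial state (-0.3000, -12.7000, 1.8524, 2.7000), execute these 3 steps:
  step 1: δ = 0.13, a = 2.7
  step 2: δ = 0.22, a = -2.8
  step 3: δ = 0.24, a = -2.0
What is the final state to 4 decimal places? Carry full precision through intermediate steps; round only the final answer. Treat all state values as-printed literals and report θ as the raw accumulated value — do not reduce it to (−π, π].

after step 1 (δ=0.13, a=2.7): (-0.450064, -12.181270, 1.878547, 3.240000)
after step 2 (δ=0.22, a=-2.8): (-0.646354, -11.563715, 1.932216, 2.680000)
after step 3 (δ=0.24, a=-2.0): (-0.835885, -11.062343, 1.980797, 2.280000)

(-0.8359, -11.0623, 1.9808, 2.2800)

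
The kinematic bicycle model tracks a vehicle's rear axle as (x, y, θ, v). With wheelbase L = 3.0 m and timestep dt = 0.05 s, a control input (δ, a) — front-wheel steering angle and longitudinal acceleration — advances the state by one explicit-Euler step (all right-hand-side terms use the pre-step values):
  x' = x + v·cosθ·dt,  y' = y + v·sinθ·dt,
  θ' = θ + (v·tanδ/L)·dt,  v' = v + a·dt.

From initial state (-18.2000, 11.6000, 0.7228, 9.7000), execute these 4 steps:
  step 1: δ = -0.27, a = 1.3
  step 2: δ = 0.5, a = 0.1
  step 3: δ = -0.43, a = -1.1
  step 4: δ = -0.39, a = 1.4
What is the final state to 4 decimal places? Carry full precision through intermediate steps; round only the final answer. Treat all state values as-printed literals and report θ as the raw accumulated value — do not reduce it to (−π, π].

(-16.7304, 12.8761, 0.6257, 9.7850)

after step 1 (δ=-0.27, a=1.3): (-17.836271, 11.920821, 0.678057, 9.765000)
after step 2 (δ=0.5, a=0.1): (-17.456026, 12.227091, 0.766968, 9.770000)
after step 3 (δ=-0.43, a=-1.1): (-17.104297, 12.566089, 0.692289, 9.715000)
after step 4 (δ=-0.39, a=1.4): (-16.730373, 12.876143, 0.625733, 9.785000)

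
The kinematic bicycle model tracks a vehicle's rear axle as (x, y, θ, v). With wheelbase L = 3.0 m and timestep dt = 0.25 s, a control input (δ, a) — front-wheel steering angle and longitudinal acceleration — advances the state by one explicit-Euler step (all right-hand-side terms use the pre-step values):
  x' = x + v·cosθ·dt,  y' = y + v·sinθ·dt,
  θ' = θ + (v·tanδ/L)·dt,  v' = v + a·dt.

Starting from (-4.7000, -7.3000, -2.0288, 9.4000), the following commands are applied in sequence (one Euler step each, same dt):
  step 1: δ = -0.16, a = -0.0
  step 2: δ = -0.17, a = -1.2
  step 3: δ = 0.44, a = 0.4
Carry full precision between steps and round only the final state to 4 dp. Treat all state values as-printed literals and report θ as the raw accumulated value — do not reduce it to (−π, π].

after step 1 (δ=-0.16, a=-0.0): (-5.739072, -9.407802, -2.155214, 9.400000)
after step 2 (δ=-0.17, a=-1.2): (-7.035600, -11.367781, -2.289678, 9.100000)
after step 3 (δ=0.44, a=0.4): (-8.533787, -13.079815, -1.932670, 9.200000)

(-8.5338, -13.0798, -1.9327, 9.2000)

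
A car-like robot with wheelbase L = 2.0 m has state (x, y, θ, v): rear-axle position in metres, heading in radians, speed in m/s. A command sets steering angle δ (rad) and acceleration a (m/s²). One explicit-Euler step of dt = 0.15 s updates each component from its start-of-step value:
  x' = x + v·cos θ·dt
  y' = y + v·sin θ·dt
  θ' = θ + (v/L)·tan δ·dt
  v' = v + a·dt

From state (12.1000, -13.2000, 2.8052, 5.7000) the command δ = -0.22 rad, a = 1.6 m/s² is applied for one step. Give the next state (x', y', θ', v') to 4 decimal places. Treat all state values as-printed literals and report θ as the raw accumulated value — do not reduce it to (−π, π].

x' = 12.1000 + 5.7000·cos(2.8052)·0.15 = 11.2929
y' = -13.2000 + 5.7000·sin(2.8052)·0.15 = -12.9178
θ' = 2.8052 + (5.7000/2.0)·tan(-0.22)·0.15 = 2.7096
v' = 5.7000 + 1.6000·0.15 = 5.9400

(11.2929, -12.9178, 2.7096, 5.9400)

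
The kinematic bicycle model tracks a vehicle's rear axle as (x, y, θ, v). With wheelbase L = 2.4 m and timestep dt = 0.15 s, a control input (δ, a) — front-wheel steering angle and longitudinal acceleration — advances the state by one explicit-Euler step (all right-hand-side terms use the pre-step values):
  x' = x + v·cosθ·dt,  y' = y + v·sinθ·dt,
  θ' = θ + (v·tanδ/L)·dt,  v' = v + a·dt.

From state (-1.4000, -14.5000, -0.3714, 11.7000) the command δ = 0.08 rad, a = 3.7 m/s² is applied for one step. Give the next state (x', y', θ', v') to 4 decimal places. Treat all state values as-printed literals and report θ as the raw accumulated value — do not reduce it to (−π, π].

x' = -1.4000 + 11.7000·cos(-0.3714)·0.15 = 0.2353
y' = -14.5000 + 11.7000·sin(-0.3714)·0.15 = -15.1369
θ' = -0.3714 + (11.7000/2.4)·tan(0.08)·0.15 = -0.3128
v' = 11.7000 + 3.7000·0.15 = 12.2550

(0.2353, -15.1369, -0.3128, 12.2550)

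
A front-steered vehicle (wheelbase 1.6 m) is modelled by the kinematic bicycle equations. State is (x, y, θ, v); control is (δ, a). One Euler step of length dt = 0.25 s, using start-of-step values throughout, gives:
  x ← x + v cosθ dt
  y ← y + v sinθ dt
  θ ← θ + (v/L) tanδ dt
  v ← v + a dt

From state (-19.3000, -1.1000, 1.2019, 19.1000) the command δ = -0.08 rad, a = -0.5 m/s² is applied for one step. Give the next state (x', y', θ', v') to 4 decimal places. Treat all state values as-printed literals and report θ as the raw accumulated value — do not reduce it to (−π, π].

x' = -19.3000 + 19.1000·cos(1.2019)·0.25 = -17.5782
y' = -1.1000 + 19.1000·sin(1.2019)·0.25 = 3.3538
θ' = 1.2019 + (19.1000/1.6)·tan(-0.08)·0.25 = 0.9626
v' = 19.1000 − 0.5000·0.25 = 18.9750

(-17.5782, 3.3538, 0.9626, 18.9750)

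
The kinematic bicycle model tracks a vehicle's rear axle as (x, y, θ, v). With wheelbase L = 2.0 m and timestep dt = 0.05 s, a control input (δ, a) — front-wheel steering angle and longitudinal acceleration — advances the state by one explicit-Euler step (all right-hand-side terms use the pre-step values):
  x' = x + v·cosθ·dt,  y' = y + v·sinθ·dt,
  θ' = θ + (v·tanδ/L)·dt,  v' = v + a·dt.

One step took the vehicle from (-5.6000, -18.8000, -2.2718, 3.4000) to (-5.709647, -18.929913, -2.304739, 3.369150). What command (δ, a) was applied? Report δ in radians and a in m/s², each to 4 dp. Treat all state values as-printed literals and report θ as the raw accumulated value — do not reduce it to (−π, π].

a = (v'−v)/dt = (-0.030850)/0.05 = -0.6170
Δθ = θ'−θ = -0.032939;  (v·dt/L) = 3.4000·0.05/2.0 = 0.085000
tan δ = Δθ·L/(v·dt) = -0.387518  →  δ = -0.3697

δ = -0.3697, a = -0.6170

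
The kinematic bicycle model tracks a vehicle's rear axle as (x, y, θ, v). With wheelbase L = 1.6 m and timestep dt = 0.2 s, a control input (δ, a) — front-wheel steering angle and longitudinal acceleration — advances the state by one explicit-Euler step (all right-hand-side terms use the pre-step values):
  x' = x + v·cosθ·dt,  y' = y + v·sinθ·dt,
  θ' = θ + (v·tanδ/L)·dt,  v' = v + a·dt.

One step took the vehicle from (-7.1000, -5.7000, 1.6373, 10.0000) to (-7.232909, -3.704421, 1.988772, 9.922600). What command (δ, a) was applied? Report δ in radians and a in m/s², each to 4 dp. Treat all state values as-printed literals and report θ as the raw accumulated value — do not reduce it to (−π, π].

δ = 0.2741, a = -0.3870

a = (v'−v)/dt = (-0.077400)/0.2 = -0.3870
Δθ = θ'−θ = 0.351472;  (v·dt/L) = 10.0000·0.2/1.6 = 1.250000
tan δ = Δθ·L/(v·dt) = 0.281178  →  δ = 0.2741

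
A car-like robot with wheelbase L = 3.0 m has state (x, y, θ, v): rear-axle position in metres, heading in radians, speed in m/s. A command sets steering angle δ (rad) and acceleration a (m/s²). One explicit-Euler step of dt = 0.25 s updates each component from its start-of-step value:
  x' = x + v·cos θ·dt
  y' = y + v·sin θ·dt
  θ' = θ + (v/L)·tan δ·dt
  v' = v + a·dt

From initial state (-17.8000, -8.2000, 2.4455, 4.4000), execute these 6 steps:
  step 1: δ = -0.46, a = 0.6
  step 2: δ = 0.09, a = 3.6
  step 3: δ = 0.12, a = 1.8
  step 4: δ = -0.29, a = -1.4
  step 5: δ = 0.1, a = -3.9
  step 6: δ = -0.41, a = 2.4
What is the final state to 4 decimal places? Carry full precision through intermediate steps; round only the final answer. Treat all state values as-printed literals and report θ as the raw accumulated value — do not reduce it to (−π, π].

after step 1 (δ=-0.46, a=0.6): (-18.644089, -7.494653, 2.263835, 4.550000)
after step 2 (δ=0.09, a=3.6): (-19.370813, -6.619566, 2.298053, 5.450000)
after step 3 (δ=0.12, a=1.8): (-20.276634, -5.601777, 2.352816, 5.900000)
after step 4 (δ=-0.29, a=-1.4): (-21.316087, -4.555276, 2.206096, 5.550000)
after step 5 (δ=0.1, a=-3.9): (-22.139456, -3.438486, 2.252501, 4.575000)
after step 6 (δ=-0.41, a=2.4): (-22.860153, -2.550365, 2.086798, 5.175000)

(-22.8602, -2.5504, 2.0868, 5.1750)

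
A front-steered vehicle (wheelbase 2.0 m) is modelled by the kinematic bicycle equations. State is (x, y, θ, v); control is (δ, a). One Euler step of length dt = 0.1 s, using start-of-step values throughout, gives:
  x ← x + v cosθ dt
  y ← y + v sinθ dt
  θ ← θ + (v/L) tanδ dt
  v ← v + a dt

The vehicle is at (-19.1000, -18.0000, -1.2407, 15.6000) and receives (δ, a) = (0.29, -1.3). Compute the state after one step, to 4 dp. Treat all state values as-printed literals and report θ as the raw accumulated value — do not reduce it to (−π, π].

(-18.5944, -19.4758, -1.0079, 15.4700)

x' = -19.1000 + 15.6000·cos(-1.2407)·0.1 = -18.5944
y' = -18.0000 + 15.6000·sin(-1.2407)·0.1 = -19.4758
θ' = -1.2407 + (15.6000/2.0)·tan(0.29)·0.1 = -1.0079
v' = 15.6000 − 1.3000·0.1 = 15.4700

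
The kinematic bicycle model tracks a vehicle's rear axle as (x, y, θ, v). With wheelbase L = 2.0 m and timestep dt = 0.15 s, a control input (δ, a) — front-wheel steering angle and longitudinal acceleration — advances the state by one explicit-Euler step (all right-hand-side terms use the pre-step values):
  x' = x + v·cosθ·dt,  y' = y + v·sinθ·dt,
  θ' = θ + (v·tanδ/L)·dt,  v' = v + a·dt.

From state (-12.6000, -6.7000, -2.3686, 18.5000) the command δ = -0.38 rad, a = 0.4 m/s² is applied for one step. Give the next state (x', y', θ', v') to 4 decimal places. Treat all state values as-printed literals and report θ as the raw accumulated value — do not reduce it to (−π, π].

x' = -12.6000 + 18.5000·cos(-2.3686)·0.15 = -14.5864
y' = -6.7000 + 18.5000·sin(-2.3686)·0.15 = -8.6377
θ' = -2.3686 + (18.5000/2.0)·tan(-0.38)·0.15 = -2.9228
v' = 18.5000 + 0.4000·0.15 = 18.5600

(-14.5864, -8.6377, -2.9228, 18.5600)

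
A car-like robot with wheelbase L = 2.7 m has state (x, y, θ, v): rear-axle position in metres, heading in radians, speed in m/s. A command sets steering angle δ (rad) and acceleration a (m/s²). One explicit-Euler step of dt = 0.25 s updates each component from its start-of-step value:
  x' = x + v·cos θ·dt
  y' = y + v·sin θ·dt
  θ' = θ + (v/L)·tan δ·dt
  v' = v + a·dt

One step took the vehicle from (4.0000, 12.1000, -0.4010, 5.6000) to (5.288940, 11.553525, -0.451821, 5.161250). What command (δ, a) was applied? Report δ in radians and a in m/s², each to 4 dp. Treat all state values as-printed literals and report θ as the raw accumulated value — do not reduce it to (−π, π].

a = (v'−v)/dt = (-0.438750)/0.25 = -1.7550
Δθ = θ'−θ = -0.050821;  (v·dt/L) = 5.6000·0.25/2.7 = 0.518519
tan δ = Δθ·L/(v·dt) = -0.098012  →  δ = -0.0977

δ = -0.0977, a = -1.7550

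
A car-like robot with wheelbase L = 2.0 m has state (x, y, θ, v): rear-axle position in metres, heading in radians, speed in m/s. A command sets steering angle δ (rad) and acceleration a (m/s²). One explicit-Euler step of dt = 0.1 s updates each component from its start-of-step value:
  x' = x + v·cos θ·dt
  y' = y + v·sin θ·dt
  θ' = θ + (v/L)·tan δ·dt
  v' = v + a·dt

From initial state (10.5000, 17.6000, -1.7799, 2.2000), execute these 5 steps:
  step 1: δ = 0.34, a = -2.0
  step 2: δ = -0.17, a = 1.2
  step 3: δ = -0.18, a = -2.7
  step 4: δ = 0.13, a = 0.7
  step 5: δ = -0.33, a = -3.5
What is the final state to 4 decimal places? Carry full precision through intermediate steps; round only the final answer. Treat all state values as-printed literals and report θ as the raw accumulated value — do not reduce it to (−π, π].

after step 1 (δ=0.34, a=-2.0): (10.454332, 17.384792, -1.740989, 2.000000)
after step 2 (δ=-0.17, a=1.2): (10.420457, 17.187682, -1.758155, 2.120000)
after step 3 (δ=-0.18, a=-2.7): (10.380969, 16.979392, -1.777443, 1.850000)
after step 4 (δ=0.13, a=0.7): (10.343011, 16.798328, -1.765350, 1.920000)
after step 5 (δ=-0.33, a=-3.5): (10.305892, 16.609950, -1.798233, 1.570000)

(10.3059, 16.6100, -1.7982, 1.5700)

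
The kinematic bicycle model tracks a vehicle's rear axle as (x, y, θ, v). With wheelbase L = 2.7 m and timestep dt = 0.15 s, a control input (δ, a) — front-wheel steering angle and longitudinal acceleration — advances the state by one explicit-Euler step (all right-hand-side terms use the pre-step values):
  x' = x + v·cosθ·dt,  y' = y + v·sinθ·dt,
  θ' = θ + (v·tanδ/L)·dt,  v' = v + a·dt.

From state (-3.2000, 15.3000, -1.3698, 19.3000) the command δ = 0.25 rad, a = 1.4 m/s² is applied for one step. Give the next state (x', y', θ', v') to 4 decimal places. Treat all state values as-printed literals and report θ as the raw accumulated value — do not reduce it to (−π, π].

x' = -3.2000 + 19.3000·cos(-1.3698)·0.15 = -2.6220
y' = 15.3000 + 19.3000·sin(-1.3698)·0.15 = 12.4633
θ' = -1.3698 + (19.3000/2.7)·tan(0.25)·0.15 = -1.0960
v' = 19.3000 + 1.4000·0.15 = 19.5100

(-2.6220, 12.4633, -1.0960, 19.5100)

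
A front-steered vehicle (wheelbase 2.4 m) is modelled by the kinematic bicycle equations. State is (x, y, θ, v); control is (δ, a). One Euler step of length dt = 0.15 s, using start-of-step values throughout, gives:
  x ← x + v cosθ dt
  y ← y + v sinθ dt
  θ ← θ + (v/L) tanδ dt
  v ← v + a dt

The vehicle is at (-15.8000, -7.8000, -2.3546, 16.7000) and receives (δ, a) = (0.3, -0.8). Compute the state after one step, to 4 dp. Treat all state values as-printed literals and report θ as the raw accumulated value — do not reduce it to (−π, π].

(-17.5685, -9.5741, -2.0317, 16.5800)

x' = -15.8000 + 16.7000·cos(-2.3546)·0.15 = -17.5685
y' = -7.8000 + 16.7000·sin(-2.3546)·0.15 = -9.5741
θ' = -2.3546 + (16.7000/2.4)·tan(0.3)·0.15 = -2.0317
v' = 16.7000 − 0.8000·0.15 = 16.5800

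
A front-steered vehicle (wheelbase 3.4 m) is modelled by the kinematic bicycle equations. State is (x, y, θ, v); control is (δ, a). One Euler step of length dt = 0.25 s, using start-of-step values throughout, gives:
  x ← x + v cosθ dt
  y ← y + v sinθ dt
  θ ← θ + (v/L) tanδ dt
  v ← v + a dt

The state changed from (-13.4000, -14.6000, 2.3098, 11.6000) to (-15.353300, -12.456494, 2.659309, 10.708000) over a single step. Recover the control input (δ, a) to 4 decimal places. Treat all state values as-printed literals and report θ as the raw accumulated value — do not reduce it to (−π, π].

δ = 0.3889, a = -3.5680

a = (v'−v)/dt = (-0.892000)/0.25 = -3.5680
Δθ = θ'−θ = 0.349509;  (v·dt/L) = 11.6000·0.25/3.4 = 0.852941
tan δ = Δθ·L/(v·dt) = 0.409769  →  δ = 0.3889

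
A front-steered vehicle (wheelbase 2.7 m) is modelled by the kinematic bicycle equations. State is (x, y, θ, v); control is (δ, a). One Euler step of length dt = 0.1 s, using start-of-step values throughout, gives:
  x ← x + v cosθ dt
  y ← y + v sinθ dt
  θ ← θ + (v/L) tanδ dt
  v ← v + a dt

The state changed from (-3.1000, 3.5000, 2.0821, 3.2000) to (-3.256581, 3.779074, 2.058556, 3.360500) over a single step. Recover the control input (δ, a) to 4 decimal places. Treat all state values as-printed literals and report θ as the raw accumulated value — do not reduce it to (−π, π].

a = (v'−v)/dt = (0.160500)/0.1 = 1.6050
Δθ = θ'−θ = -0.023544;  (v·dt/L) = 3.2000·0.1/2.7 = 0.118519
tan δ = Δθ·L/(v·dt) = -0.198653  →  δ = -0.1961

δ = -0.1961, a = 1.6050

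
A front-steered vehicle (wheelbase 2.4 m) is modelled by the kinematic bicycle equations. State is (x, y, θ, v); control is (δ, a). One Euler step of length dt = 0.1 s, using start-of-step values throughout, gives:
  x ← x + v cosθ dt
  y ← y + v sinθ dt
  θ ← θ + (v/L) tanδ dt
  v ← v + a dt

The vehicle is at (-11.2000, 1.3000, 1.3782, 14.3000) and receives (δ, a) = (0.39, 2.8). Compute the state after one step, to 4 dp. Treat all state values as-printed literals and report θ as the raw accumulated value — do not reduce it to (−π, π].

x' = -11.2000 + 14.3000·cos(1.3782)·0.1 = -10.9263
y' = 1.3000 + 14.3000·sin(1.3782)·0.1 = 2.7036
θ' = 1.3782 + (14.3000/2.4)·tan(0.39)·0.1 = 1.6231
v' = 14.3000 + 2.8000·0.1 = 14.5800

(-10.9263, 2.7036, 1.6231, 14.5800)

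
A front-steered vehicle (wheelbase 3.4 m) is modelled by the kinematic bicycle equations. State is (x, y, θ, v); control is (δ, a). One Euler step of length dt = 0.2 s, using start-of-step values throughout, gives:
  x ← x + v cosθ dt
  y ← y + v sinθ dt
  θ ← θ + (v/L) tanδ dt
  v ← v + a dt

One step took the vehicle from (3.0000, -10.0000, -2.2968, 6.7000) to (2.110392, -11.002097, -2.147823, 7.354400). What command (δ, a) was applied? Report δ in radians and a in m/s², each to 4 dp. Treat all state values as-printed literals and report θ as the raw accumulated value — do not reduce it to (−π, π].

a = (v'−v)/dt = (0.654400)/0.2 = 3.2720
Δθ = θ'−θ = 0.148977;  (v·dt/L) = 6.7000·0.2/3.4 = 0.394118
tan δ = Δθ·L/(v·dt) = 0.378001  →  δ = 0.3614

δ = 0.3614, a = 3.2720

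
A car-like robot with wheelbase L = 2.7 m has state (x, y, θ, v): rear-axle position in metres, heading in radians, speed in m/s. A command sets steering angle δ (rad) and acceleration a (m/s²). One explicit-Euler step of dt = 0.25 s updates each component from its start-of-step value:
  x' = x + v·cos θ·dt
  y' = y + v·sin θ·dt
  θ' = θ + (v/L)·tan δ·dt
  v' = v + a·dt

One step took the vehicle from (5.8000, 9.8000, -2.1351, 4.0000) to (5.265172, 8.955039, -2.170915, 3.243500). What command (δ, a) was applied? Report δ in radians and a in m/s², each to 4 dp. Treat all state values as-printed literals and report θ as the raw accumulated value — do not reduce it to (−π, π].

a = (v'−v)/dt = (-0.756500)/0.25 = -3.0260
Δθ = θ'−θ = -0.035815;  (v·dt/L) = 4.0000·0.25/2.7 = 0.370370
tan δ = Δθ·L/(v·dt) = -0.096700  →  δ = -0.0964

δ = -0.0964, a = -3.0260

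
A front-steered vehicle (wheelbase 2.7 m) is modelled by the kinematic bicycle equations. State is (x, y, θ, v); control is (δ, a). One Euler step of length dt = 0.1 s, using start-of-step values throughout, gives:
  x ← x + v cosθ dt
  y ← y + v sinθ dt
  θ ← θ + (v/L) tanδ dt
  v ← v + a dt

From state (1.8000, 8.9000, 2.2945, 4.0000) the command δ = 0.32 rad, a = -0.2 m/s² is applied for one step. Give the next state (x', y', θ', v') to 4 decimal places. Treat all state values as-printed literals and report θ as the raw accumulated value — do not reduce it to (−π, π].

x' = 1.8000 + 4.0000·cos(2.2945)·0.1 = 1.5351
y' = 8.9000 + 4.0000·sin(2.2945)·0.1 = 9.1997
θ' = 2.2945 + (4.0000/2.7)·tan(0.32)·0.1 = 2.3436
v' = 4.0000 − 0.2000·0.1 = 3.9800

(1.5351, 9.1997, 2.3436, 3.9800)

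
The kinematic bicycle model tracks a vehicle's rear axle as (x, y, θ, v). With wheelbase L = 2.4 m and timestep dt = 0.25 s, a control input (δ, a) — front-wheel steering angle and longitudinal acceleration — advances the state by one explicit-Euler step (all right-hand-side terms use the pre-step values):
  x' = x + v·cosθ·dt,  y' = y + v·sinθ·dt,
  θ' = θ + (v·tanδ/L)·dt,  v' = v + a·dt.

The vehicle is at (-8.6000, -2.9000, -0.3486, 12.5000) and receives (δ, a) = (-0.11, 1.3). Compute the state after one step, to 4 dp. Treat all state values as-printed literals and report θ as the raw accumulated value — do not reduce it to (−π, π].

x' = -8.6000 + 12.5000·cos(-0.3486)·0.25 = -5.6630
y' = -2.9000 + 12.5000·sin(-0.3486)·0.25 = -3.9674
θ' = -0.3486 + (12.5000/2.4)·tan(-0.11)·0.25 = -0.4924
v' = 12.5000 + 1.3000·0.25 = 12.8250

(-5.6630, -3.9674, -0.4924, 12.8250)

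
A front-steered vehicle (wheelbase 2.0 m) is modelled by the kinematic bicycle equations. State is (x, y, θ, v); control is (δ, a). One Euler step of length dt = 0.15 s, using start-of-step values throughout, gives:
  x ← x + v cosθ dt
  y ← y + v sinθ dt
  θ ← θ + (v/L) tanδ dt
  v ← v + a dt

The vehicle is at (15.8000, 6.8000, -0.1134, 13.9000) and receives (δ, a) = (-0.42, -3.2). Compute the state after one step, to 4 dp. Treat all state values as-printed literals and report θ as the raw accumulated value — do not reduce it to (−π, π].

(17.8716, 6.5641, -0.5790, 13.4200)

x' = 15.8000 + 13.9000·cos(-0.1134)·0.15 = 17.8716
y' = 6.8000 + 13.9000·sin(-0.1134)·0.15 = 6.5641
θ' = -0.1134 + (13.9000/2.0)·tan(-0.42)·0.15 = -0.5790
v' = 13.9000 − 3.2000·0.15 = 13.4200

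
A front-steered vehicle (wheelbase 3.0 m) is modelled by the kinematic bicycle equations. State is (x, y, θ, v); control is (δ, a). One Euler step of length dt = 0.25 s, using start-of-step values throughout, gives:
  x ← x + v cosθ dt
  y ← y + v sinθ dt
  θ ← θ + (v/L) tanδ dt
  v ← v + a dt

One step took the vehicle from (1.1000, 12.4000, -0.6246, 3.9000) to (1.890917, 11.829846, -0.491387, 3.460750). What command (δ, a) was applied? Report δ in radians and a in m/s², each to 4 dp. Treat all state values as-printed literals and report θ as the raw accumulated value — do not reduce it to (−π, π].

δ = 0.3890, a = -1.7570

a = (v'−v)/dt = (-0.439250)/0.25 = -1.7570
Δθ = θ'−θ = 0.133213;  (v·dt/L) = 3.9000·0.25/3.0 = 0.325000
tan δ = Δθ·L/(v·dt) = 0.409886  →  δ = 0.3890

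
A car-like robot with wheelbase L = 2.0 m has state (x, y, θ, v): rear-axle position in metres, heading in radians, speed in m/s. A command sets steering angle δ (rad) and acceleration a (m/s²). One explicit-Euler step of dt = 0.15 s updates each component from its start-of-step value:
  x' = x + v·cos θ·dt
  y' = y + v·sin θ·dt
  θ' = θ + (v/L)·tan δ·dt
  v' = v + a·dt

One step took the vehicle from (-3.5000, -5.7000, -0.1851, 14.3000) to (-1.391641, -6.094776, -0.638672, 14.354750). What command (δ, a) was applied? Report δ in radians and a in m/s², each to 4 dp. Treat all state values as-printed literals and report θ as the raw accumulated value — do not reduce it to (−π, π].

a = (v'−v)/dt = (0.054750)/0.15 = 0.3650
Δθ = θ'−θ = -0.453572;  (v·dt/L) = 14.3000·0.15/2.0 = 1.072500
tan δ = Δθ·L/(v·dt) = -0.422911  →  δ = -0.4001

δ = -0.4001, a = 0.3650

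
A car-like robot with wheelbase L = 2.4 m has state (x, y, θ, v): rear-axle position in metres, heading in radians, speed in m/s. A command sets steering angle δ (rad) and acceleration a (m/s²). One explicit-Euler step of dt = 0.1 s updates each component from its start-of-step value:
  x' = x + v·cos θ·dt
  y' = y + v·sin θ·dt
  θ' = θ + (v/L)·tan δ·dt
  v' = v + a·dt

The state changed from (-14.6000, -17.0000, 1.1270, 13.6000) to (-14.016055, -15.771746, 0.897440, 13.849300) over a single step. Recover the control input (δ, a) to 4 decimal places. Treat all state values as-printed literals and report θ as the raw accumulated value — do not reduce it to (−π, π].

δ = -0.3849, a = 2.4930

a = (v'−v)/dt = (0.249300)/0.1 = 2.4930
Δθ = θ'−θ = -0.229560;  (v·dt/L) = 13.6000·0.1/2.4 = 0.566667
tan δ = Δθ·L/(v·dt) = -0.405106  →  δ = -0.3849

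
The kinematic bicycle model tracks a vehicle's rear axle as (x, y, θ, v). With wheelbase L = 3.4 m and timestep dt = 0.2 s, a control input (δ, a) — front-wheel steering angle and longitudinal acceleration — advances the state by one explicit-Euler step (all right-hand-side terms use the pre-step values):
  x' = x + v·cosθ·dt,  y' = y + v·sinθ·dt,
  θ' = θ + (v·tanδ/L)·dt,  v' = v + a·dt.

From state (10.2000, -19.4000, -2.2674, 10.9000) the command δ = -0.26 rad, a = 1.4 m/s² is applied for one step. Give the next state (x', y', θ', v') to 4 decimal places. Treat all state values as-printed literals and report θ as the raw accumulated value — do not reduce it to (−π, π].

(8.8013, -21.0721, -2.4380, 11.1800)

x' = 10.2000 + 10.9000·cos(-2.2674)·0.2 = 8.8013
y' = -19.4000 + 10.9000·sin(-2.2674)·0.2 = -21.0721
θ' = -2.2674 + (10.9000/3.4)·tan(-0.26)·0.2 = -2.4380
v' = 10.9000 + 1.4000·0.2 = 11.1800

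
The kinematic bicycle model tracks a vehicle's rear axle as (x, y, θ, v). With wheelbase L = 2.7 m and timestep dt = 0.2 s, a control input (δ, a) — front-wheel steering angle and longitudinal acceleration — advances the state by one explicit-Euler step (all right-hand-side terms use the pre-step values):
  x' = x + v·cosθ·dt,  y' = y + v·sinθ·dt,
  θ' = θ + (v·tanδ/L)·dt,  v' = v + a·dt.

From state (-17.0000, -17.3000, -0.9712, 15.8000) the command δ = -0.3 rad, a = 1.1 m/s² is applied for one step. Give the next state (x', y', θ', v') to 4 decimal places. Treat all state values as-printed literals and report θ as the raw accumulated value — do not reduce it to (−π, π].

x' = -17.0000 + 15.8000·cos(-0.9712)·0.2 = -15.2168
y' = -17.3000 + 15.8000·sin(-0.9712)·0.2 = -19.9088
θ' = -0.9712 + (15.8000/2.7)·tan(-0.3)·0.2 = -1.3332
v' = 15.8000 + 1.1000·0.2 = 16.0200

(-15.2168, -19.9088, -1.3332, 16.0200)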